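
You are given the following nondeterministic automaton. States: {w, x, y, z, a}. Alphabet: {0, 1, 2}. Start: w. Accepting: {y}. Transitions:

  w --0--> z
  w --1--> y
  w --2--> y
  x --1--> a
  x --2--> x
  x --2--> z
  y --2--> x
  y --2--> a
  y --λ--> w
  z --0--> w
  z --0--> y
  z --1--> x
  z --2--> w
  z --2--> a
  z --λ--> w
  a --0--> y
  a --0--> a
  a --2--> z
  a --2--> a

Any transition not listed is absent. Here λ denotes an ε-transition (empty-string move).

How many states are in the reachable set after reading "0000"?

3

Start in {w}.
Read '0': {w} → {w, z}.
Read '0': {w, z} → {w, y, z}.
Read '0': {w, y, z} → {w, y, z}.
Read '0': {w, y, z} → {w, y, z}.
That set has 3 states.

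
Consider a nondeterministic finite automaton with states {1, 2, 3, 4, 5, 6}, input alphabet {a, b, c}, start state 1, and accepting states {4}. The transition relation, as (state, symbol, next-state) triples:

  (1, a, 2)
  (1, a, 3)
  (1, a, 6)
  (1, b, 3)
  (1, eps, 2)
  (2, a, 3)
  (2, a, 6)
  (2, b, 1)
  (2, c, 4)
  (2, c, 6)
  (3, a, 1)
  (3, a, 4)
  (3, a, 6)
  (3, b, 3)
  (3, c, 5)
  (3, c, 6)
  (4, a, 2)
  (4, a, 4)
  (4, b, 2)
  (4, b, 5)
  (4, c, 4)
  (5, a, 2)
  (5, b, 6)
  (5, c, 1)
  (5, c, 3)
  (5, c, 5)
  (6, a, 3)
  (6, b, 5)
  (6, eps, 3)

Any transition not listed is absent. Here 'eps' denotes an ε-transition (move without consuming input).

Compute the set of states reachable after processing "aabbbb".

Start: ε-closure({1}) = {1, 2}.
Read 'a': 1→{2, 3, 6}, 2→{3, 6}; now {2, 3, 6}.
Read 'a': 2→{3, 6}, 3→{1, 4, 6}, 6→{3}; union {1, 3, 4, 6}; ε-closure = {1, 2, 3, 4, 6}.
Read 'b': 1→{3}, 2→{1}, 3→{3}, 4→{2, 5}, 6→{5}; now {1, 2, 3, 5}.
Read 'b': 1→{3}, 2→{1}, 3→{3}, 5→{6}; union {1, 3, 6}; ε-closure = {1, 2, 3, 6}.
Read 'b': 1→{3}, 2→{1}, 3→{3}, 6→{5}; union {1, 3, 5}; ε-closure = {1, 2, 3, 5}.
Read 'b': 1→{3}, 2→{1}, 3→{3}, 5→{6}; union {1, 3, 6}; ε-closure = {1, 2, 3, 6}.

{1, 2, 3, 6}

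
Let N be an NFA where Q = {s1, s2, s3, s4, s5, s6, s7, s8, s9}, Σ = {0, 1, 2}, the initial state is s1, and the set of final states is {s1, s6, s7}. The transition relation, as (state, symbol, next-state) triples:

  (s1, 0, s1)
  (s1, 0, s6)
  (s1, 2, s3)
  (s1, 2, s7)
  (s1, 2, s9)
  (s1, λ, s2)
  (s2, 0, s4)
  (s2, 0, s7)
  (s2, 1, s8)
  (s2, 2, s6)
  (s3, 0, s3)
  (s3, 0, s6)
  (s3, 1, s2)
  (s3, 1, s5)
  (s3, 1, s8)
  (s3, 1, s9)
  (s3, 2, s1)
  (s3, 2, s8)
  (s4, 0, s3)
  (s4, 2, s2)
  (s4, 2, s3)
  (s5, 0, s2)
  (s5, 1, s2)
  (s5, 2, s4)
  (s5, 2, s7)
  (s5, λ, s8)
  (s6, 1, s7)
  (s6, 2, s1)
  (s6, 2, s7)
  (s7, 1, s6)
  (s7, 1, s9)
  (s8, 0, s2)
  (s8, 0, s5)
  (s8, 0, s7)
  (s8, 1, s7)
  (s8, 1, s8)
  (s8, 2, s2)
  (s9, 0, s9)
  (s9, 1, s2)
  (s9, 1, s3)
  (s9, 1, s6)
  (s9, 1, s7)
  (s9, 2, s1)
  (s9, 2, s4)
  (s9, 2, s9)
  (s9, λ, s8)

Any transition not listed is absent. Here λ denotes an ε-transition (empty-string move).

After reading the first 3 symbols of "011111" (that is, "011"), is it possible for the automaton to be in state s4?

No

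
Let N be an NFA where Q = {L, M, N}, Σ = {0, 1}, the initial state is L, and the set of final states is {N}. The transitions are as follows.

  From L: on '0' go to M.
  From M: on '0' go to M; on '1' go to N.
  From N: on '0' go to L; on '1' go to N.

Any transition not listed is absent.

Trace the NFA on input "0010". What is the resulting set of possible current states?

{L}

Start in {L}.
Read '0': L→{M}; now {M}.
Read '0': M→{M}; now {M}.
Read '1': M→{N}; now {N}.
Read '0': N→{L}; now {L}.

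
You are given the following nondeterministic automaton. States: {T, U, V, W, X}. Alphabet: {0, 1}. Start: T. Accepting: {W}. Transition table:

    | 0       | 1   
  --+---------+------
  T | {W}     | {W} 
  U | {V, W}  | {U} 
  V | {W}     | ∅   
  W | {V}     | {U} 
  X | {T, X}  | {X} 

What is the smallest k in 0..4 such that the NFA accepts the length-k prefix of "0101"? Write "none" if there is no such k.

1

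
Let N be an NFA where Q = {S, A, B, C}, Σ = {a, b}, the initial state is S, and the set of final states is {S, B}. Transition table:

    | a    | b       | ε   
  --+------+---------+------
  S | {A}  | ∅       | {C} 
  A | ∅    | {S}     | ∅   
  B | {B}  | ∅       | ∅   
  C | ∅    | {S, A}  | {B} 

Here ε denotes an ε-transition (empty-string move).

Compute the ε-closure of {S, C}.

{S, B, C}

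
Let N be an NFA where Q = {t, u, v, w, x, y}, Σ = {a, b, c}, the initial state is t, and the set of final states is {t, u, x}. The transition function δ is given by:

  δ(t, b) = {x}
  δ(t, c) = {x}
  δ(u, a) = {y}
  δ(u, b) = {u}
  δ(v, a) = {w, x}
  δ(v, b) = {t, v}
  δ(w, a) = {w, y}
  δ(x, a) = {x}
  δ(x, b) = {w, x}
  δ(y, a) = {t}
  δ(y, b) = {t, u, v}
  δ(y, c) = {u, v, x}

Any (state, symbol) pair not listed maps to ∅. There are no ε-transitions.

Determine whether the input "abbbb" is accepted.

No

Start in {t}.
Read 'a': t→∅; now ∅.
The set is empty and remains empty for the remaining 4 symbols.
The final set ∅ contains no accepting state.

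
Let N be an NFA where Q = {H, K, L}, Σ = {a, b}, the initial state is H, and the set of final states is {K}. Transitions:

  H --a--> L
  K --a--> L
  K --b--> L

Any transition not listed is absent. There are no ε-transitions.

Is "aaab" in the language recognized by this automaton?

No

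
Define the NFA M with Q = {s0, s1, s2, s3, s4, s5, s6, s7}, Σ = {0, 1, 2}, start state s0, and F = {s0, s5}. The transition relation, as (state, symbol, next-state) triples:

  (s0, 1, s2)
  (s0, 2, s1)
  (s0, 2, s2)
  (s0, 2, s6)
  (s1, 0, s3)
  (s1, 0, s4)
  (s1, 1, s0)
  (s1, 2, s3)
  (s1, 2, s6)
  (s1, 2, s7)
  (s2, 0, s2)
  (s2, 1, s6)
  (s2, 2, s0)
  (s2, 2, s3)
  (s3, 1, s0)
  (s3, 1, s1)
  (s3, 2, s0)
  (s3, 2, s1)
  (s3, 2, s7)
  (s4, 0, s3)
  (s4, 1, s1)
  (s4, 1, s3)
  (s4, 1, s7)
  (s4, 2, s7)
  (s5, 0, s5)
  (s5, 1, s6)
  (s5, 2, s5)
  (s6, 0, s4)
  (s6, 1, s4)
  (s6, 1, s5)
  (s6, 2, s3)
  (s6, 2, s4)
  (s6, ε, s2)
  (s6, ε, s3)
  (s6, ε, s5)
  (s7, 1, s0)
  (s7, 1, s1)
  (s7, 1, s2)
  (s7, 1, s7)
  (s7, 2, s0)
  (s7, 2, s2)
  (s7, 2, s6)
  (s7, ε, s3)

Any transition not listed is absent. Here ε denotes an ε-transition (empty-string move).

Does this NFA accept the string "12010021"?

No

Start in {s0}.
Read '1': {s0} → {s2}.
Read '2': {s2} → {s0, s3}.
Read '0': {s0, s3} → ∅.
The set is empty and remains empty for the remaining 5 symbols.
The final set ∅ contains no accepting state.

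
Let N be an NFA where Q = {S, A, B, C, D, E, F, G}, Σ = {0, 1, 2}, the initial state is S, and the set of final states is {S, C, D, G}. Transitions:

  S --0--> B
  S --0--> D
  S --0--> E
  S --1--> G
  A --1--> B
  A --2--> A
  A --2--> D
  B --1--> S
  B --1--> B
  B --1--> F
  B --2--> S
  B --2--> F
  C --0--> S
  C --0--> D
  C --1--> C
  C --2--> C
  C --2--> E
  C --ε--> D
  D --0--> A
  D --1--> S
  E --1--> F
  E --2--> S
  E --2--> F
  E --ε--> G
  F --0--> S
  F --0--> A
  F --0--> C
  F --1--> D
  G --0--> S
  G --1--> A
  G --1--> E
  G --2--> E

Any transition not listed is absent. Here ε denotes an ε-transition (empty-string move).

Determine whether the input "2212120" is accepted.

Start in {S}.
Read '2': S→∅; now ∅.
The set is empty and remains empty for the remaining 6 symbols.
The final set ∅ contains no accepting state.

No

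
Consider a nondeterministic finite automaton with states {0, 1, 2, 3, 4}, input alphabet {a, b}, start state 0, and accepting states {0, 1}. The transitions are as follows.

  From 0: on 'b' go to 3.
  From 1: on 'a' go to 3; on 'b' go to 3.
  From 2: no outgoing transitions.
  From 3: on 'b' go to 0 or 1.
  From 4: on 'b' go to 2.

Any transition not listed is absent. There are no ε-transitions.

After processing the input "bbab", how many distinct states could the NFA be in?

2

Start in {0}.
Read 'b': 0→{3}; now {3}.
Read 'b': 3→{0, 1}; now {0, 1}.
Read 'a': 0→∅, 1→{3}; now {3}.
Read 'b': 3→{0, 1}; now {0, 1}.
That set has 2 states.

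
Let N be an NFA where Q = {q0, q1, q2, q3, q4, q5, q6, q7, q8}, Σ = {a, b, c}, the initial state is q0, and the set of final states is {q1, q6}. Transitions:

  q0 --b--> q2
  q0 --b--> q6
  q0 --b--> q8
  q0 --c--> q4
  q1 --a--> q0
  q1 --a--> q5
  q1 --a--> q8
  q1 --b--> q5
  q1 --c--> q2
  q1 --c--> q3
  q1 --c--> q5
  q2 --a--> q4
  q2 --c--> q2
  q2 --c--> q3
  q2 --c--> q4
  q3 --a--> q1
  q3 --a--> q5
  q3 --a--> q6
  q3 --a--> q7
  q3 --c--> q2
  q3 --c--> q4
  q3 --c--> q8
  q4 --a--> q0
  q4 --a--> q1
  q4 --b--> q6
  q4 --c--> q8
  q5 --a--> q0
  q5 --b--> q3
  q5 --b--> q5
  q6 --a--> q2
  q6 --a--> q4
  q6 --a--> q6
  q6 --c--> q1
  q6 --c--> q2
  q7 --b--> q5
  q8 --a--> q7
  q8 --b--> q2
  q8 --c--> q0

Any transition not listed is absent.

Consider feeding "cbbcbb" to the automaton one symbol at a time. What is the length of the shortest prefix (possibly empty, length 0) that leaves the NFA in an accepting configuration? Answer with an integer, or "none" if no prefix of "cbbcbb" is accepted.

Start in {q0}.
Read 'c': q0→{q4}; now {q4}.
Read 'b': q4→{q6}; now {q6}.
None of the earlier sets intersect F, but {q6} does.

2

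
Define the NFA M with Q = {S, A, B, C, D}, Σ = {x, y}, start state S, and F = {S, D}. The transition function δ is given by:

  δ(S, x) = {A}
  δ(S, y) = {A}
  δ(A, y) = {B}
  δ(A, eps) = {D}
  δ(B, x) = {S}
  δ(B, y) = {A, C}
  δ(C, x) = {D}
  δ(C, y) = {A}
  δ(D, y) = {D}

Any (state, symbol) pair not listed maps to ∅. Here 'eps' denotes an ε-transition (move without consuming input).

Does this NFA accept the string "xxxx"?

No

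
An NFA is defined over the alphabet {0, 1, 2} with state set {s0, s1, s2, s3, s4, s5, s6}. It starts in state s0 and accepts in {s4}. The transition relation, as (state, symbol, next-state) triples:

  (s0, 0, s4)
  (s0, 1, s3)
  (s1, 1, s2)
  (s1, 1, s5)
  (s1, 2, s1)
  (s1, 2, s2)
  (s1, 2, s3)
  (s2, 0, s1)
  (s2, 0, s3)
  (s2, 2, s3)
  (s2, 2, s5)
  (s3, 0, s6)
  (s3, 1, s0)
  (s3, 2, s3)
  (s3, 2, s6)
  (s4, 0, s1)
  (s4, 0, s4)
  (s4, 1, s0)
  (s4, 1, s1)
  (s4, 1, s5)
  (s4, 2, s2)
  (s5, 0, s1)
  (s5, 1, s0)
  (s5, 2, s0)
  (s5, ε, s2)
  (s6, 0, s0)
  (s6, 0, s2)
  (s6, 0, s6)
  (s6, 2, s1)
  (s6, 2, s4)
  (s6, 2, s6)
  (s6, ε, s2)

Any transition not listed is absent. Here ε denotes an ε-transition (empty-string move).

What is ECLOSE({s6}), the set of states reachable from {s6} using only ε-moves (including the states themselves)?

Begin with {s6}.
ε-move s6 → s2; add s2.

{s2, s6}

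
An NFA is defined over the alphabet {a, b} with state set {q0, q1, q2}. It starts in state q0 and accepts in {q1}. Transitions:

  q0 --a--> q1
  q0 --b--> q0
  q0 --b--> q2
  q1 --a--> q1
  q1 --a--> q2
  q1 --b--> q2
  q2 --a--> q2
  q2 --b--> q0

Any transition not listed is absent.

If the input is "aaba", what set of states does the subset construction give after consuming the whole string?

{q1, q2}

Start in {q0}.
Read 'a': q0→{q1}; now {q1}.
Read 'a': q1→{q1, q2}; now {q1, q2}.
Read 'b': q1→{q2}, q2→{q0}; now {q0, q2}.
Read 'a': q0→{q1}, q2→{q2}; now {q1, q2}.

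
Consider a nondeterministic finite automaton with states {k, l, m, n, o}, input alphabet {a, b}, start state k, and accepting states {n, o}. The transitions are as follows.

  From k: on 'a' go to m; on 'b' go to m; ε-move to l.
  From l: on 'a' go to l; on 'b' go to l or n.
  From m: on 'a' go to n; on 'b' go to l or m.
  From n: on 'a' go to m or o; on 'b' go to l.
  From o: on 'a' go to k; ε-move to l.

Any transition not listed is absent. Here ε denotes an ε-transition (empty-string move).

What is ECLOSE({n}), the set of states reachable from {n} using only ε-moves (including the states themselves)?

{n}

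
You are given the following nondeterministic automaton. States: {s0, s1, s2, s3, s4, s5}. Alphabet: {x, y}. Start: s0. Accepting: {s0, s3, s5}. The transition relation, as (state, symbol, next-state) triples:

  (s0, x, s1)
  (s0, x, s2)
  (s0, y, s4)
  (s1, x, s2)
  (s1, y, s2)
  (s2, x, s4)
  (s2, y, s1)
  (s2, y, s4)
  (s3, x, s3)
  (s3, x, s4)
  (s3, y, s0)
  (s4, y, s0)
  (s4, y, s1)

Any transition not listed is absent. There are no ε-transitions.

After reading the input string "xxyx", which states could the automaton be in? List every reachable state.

{s1, s2}

Start in {s0}.
Read 'x': {s0} → {s1, s2}.
Read 'x': {s1, s2} → {s2, s4}.
Read 'y': {s2, s4} → {s0, s1, s4}.
Read 'x': {s0, s1, s4} → {s1, s2}.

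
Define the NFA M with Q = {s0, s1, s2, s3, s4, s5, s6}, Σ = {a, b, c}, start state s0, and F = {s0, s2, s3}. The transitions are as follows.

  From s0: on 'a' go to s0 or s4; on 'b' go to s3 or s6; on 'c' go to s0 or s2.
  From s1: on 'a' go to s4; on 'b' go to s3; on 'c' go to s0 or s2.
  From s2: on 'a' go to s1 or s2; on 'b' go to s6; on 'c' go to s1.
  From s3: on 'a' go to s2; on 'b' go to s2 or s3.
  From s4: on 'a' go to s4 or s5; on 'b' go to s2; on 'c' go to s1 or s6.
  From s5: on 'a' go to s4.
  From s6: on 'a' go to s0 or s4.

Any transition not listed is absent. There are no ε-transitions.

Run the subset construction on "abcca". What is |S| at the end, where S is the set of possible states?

4

Start in {s0}.
Read 'a': {s0} → {s0, s4}.
Read 'b': {s0, s4} → {s2, s3, s6}.
Read 'c': {s2, s3, s6} → {s1}.
Read 'c': {s1} → {s0, s2}.
Read 'a': {s0, s2} → {s0, s1, s2, s4}.
That set has 4 states.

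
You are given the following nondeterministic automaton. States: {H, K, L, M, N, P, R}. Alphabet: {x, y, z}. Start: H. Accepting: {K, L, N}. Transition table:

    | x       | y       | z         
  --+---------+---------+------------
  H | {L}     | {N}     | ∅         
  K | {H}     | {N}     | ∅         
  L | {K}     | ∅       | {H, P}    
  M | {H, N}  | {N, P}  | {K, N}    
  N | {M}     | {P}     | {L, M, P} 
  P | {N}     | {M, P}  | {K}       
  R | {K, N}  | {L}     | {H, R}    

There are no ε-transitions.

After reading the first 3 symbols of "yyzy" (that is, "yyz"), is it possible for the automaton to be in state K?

Yes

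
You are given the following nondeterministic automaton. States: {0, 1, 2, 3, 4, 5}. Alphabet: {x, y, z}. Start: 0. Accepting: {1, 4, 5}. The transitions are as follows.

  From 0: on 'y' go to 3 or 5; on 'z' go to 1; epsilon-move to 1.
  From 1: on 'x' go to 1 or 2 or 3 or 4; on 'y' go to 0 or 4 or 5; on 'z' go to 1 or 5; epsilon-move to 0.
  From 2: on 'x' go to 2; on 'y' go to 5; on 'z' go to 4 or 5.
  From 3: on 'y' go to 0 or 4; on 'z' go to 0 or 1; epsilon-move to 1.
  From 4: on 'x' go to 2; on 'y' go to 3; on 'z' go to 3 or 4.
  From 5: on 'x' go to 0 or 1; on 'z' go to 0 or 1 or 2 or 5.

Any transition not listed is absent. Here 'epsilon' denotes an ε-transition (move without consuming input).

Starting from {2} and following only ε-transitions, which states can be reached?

{2}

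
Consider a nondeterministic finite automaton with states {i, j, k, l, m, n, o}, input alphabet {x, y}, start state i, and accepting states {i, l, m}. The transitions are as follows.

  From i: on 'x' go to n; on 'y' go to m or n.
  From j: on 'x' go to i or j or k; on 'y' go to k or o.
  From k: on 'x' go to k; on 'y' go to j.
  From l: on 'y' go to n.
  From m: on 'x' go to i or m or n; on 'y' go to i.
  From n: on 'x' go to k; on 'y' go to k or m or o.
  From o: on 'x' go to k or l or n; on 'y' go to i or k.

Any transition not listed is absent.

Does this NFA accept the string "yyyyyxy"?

Start in {i}.
Read 'y': i→{m, n}; now {m, n}.
Read 'y': m→{i}, n→{k, m, o}; now {i, k, m, o}.
Read 'y': i→{m, n}, k→{j}, m→{i}, o→{i, k}; now {i, j, k, m, n}.
Read 'y': i→{m, n}, j→{k, o}, k→{j}, m→{i}, n→{k, m, o}; now {i, j, k, m, n, o}.
Read 'y': i→{m, n}, j→{k, o}, k→{j}, m→{i}, n→{k, m, o}, o→{i, k}; now {i, j, k, m, n, o}.
Read 'x': i→{n}, j→{i, j, k}, k→{k}, m→{i, m, n}, n→{k}, o→{k, l, n}; now {i, j, k, l, m, n}.
Read 'y': i→{m, n}, j→{k, o}, k→{j}, l→{n}, m→{i}, n→{k, m, o}; now {i, j, k, m, n, o}.
The final set {i, j, k, m, n, o} contains the accepting states i, m.

Yes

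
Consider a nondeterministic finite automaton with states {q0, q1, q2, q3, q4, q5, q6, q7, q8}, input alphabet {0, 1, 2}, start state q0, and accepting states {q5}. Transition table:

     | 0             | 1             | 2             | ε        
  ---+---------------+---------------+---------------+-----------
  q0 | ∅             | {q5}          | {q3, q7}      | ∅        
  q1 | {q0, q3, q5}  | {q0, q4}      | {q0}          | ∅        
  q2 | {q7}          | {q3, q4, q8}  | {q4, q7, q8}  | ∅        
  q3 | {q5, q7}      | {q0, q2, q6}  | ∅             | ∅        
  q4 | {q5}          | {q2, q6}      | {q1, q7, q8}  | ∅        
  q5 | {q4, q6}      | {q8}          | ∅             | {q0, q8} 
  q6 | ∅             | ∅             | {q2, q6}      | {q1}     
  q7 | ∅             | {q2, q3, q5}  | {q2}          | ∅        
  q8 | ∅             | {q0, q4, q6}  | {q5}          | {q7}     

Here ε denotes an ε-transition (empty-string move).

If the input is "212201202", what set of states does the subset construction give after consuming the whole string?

{q0, q1, q2, q3, q5, q6, q7, q8}

Start in {q0}.
Read '2': q0→{q3, q7}; now {q3, q7}.
Read '1': q3→{q0, q2, q6}, q7→{q2, q3, q5}; union {q0, q2, q3, q5, q6}; ε-closure = {q0, q1, q2, q3, q5, q6, q7, q8}.
Read '2': q0→{q3, q7}, q1→{q0}, q2→{q4, q7, q8}, q3→∅, q5→∅, q6→{q2, q6}, q7→{q2}, q8→{q5}; union {q0, q2, q3, q4, q5, q6, q7, q8}; ε-closure = {q0, q1, q2, q3, q4, q5, q6, q7, q8}.
Read '2': q0→{q3, q7}, q1→{q0}, q2→{q4, q7, q8}, q3→∅, q4→{q1, q7, q8}, q5→∅, q6→{q2, q6}, q7→{q2}, q8→{q5}; now {q0, q1, q2, q3, q4, q5, q6, q7, q8}.
Read '0': q0→∅, q1→{q0, q3, q5}, q2→{q7}, q3→{q5, q7}, q4→{q5}, q5→{q4, q6}, q6→∅, q7→∅, q8→∅; union {q0, q3, q4, q5, q6, q7}; ε-closure = {q0, q1, q3, q4, q5, q6, q7, q8}.
Read '1': q0→{q5}, q1→{q0, q4}, q3→{q0, q2, q6}, q4→{q2, q6}, q5→{q8}, q6→∅, q7→{q2, q3, q5}, q8→{q0, q4, q6}; union {q0, q2, q3, q4, q5, q6, q8}; ε-closure = {q0, q1, q2, q3, q4, q5, q6, q7, q8}.
Read '2': q0→{q3, q7}, q1→{q0}, q2→{q4, q7, q8}, q3→∅, q4→{q1, q7, q8}, q5→∅, q6→{q2, q6}, q7→{q2}, q8→{q5}; now {q0, q1, q2, q3, q4, q5, q6, q7, q8}.
Read '0': q0→∅, q1→{q0, q3, q5}, q2→{q7}, q3→{q5, q7}, q4→{q5}, q5→{q4, q6}, q6→∅, q7→∅, q8→∅; union {q0, q3, q4, q5, q6, q7}; ε-closure = {q0, q1, q3, q4, q5, q6, q7, q8}.
Read '2': q0→{q3, q7}, q1→{q0}, q3→∅, q4→{q1, q7, q8}, q5→∅, q6→{q2, q6}, q7→{q2}, q8→{q5}; now {q0, q1, q2, q3, q5, q6, q7, q8}.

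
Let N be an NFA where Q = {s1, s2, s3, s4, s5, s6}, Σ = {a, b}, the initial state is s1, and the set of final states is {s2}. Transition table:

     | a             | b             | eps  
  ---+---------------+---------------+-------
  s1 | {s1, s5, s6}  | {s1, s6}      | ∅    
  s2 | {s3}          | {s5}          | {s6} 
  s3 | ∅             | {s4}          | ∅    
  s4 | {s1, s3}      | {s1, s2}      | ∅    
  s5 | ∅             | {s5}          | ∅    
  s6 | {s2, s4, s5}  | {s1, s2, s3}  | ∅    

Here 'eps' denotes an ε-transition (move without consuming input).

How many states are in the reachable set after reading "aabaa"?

Start in {s1}.
Read 'a': {s1} → {s1, s5, s6}.
Read 'a': {s1, s5, s6} → {s1, s2, s4, s5, s6}.
Read 'b': {s1, s2, s4, s5, s6} → {s1, s2, s3, s5, s6}.
Read 'a': {s1, s2, s3, s5, s6} → {s1, s2, s3, s4, s5, s6}.
Read 'a': {s1, s2, s3, s4, s5, s6} → {s1, s2, s3, s4, s5, s6}.
That set has 6 states.

6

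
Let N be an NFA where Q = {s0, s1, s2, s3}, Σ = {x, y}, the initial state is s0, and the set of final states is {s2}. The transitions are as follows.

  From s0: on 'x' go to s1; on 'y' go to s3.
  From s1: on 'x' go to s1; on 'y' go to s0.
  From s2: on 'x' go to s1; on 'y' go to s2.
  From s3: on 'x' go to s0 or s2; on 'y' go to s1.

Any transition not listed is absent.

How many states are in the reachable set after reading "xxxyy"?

1

Start in {s0}.
Read 'x': {s0} → {s1}.
Read 'x': {s1} → {s1}.
Read 'x': {s1} → {s1}.
Read 'y': {s1} → {s0}.
Read 'y': {s0} → {s3}.
That set has 1 state.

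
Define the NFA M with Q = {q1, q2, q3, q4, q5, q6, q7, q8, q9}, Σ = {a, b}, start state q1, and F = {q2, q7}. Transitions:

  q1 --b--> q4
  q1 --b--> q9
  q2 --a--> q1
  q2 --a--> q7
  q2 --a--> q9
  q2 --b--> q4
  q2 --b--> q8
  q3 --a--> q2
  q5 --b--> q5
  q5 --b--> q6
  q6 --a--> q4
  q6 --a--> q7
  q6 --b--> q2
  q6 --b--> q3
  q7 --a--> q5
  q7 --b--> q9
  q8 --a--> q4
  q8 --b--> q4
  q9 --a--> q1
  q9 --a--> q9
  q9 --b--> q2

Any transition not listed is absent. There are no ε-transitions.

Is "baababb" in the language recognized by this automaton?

Yes

Start in {q1}.
Read 'b': {q1} → {q4, q9}.
Read 'a': {q4, q9} → {q1, q9}.
Read 'a': {q1, q9} → {q1, q9}.
Read 'b': {q1, q9} → {q2, q4, q9}.
Read 'a': {q2, q4, q9} → {q1, q7, q9}.
Read 'b': {q1, q7, q9} → {q2, q4, q9}.
Read 'b': {q2, q4, q9} → {q2, q4, q8}.
The final set {q2, q4, q8} contains the accepting state q2.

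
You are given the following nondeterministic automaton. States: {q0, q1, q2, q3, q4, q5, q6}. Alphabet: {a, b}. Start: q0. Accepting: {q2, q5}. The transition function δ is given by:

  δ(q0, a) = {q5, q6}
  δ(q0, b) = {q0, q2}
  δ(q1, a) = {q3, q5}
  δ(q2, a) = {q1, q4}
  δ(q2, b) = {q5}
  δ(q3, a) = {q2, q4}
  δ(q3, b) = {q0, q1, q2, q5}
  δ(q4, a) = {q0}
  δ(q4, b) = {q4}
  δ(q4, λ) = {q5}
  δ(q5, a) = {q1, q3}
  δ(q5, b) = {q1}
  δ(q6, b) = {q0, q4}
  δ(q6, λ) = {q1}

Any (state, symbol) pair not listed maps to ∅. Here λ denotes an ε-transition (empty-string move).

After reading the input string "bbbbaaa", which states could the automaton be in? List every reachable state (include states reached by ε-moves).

{q0, q1, q2, q3, q4, q5, q6}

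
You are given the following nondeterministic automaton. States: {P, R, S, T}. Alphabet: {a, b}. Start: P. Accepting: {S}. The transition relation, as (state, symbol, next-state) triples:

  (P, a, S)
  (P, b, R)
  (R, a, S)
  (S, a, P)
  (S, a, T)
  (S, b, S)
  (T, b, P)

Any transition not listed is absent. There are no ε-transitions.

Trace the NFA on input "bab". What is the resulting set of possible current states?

Start in {P}.
Read 'b': P→{R}; now {R}.
Read 'a': R→{S}; now {S}.
Read 'b': S→{S}; now {S}.

{S}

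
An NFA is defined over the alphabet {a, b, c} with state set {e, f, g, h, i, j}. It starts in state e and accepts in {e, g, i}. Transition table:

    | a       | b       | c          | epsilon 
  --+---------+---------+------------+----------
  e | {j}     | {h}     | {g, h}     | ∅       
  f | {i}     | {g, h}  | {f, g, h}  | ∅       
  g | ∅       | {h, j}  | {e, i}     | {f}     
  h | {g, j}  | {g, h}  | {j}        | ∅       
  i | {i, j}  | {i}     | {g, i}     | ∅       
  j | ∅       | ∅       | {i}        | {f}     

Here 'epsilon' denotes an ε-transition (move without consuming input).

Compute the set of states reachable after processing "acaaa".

{f, i, j}

Start in {e}.
Read 'a': e→{j}; union {j}; ε-closure = {f, j}.
Read 'c': f→{f, g, h}, j→{i}; now {f, g, h, i}.
Read 'a': f→{i}, g→∅, h→{g, j}, i→{i, j}; union {g, i, j}; ε-closure = {f, g, i, j}.
Read 'a': f→{i}, g→∅, i→{i, j}, j→∅; union {i, j}; ε-closure = {f, i, j}.
Read 'a': f→{i}, i→{i, j}, j→∅; union {i, j}; ε-closure = {f, i, j}.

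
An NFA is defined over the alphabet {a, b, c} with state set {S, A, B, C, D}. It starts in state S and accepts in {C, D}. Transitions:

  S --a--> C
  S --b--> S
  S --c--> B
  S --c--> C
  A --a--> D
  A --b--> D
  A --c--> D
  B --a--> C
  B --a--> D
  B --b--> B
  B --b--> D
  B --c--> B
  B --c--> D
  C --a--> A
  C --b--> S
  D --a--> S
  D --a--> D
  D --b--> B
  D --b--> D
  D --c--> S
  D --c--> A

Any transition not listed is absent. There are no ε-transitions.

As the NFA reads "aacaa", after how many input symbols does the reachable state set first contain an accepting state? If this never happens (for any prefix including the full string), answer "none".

Start in {S}.
Read 'a': S→{C}; now {C}.
None of the earlier sets intersect F, but {C} does.

1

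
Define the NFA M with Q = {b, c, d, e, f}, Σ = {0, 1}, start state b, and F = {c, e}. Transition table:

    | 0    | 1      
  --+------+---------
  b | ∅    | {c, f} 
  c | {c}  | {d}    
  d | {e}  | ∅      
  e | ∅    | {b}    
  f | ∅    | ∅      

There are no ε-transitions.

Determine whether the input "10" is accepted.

Yes

Start in {b}.
Read '1': b→{c, f}; now {c, f}.
Read '0': c→{c}, f→∅; now {c}.
The final set {c} contains the accepting state c.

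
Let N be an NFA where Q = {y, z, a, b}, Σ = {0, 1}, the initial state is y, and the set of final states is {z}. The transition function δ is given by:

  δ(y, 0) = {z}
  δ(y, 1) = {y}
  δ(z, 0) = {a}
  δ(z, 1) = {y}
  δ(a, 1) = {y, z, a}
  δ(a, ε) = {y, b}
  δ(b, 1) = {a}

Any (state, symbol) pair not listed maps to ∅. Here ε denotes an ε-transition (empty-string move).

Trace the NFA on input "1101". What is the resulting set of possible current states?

{y}

Start in {y}.
Read '1': y→{y}; now {y}.
Read '1': y→{y}; now {y}.
Read '0': y→{z}; now {z}.
Read '1': z→{y}; now {y}.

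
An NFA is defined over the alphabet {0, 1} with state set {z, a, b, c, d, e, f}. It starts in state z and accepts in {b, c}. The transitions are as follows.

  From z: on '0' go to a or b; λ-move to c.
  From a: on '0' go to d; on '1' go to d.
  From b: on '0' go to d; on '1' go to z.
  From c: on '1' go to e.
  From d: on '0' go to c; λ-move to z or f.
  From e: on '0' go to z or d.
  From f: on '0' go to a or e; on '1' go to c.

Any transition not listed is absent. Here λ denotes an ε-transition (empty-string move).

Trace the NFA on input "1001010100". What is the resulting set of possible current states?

Start: ε-closure({z}) = {z, c}.
Read '1': {z, c} → {e}.
Read '0': {e} → {z, c, d, f}.
Read '0': {z, c, d, f} → {a, b, c, e}.
Read '1': {a, b, c, e} → {z, c, d, e, f}.
Read '0': {z, c, d, e, f} → {z, a, b, c, d, e, f}.
Read '1': {z, a, b, c, d, e, f} → {z, c, d, e, f}.
Read '0': {z, c, d, e, f} → {z, a, b, c, d, e, f}.
Read '1': {z, a, b, c, d, e, f} → {z, c, d, e, f}.
Read '0': {z, c, d, e, f} → {z, a, b, c, d, e, f}.
Read '0': {z, a, b, c, d, e, f} → {z, a, b, c, d, e, f}.

{z, a, b, c, d, e, f}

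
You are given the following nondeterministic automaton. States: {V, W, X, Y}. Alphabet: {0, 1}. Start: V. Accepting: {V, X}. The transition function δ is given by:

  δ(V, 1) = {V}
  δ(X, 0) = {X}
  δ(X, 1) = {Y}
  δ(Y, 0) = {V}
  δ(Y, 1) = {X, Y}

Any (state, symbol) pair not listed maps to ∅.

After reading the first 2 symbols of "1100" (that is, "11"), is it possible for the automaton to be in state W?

Start in {V}.
Read '1': {V} → {V}.
Read '1': {V} → {V}.
State W is not in {V}.

No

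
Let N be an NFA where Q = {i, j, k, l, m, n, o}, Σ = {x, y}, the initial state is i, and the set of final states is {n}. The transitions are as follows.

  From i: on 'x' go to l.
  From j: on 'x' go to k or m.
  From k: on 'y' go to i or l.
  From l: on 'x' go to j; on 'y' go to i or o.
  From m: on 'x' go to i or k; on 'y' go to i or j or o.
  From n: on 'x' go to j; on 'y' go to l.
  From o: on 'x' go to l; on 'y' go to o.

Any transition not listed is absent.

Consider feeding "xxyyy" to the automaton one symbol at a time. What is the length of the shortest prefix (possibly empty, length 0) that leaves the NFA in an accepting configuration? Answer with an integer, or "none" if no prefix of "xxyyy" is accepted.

Start in {i}.
Read 'x': i→{l}; now {l}.
Read 'x': l→{j}; now {j}.
Read 'y': j→∅; now ∅.
The set is empty and remains empty for the remaining 2 symbols.
No reachable set along the way intersects F.

none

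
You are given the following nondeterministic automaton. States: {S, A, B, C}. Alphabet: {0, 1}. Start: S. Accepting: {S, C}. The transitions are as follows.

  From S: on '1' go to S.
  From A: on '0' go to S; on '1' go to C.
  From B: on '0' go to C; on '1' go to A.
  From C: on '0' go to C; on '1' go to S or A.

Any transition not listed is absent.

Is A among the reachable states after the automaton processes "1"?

No

Start in {S}.
Read '1': S→{S}; now {S}.
State A is not in {S}.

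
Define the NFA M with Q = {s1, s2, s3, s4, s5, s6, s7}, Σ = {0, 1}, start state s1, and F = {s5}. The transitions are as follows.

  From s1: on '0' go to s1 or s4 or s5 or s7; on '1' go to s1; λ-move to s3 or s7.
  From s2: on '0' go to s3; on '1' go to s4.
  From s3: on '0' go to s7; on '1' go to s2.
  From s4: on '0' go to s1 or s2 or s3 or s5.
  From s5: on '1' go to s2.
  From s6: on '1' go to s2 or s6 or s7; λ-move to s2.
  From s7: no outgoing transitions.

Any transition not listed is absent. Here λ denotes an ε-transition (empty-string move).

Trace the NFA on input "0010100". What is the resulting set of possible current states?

Start: ε-closure({s1}) = {s1, s3, s7}.
Read '0': s1→{s1, s4, s5, s7}, s3→{s7}, s7→∅; union {s1, s4, s5, s7}; ε-closure = {s1, s3, s4, s5, s7}.
Read '0': s1→{s1, s4, s5, s7}, s3→{s7}, s4→{s1, s2, s3, s5}, s5→∅, s7→∅; now {s1, s2, s3, s4, s5, s7}.
Read '1': s1→{s1}, s2→{s4}, s3→{s2}, s4→∅, s5→{s2}, s7→∅; union {s1, s2, s4}; ε-closure = {s1, s2, s3, s4, s7}.
Read '0': s1→{s1, s4, s5, s7}, s2→{s3}, s3→{s7}, s4→{s1, s2, s3, s5}, s7→∅; now {s1, s2, s3, s4, s5, s7}.
Read '1': s1→{s1}, s2→{s4}, s3→{s2}, s4→∅, s5→{s2}, s7→∅; union {s1, s2, s4}; ε-closure = {s1, s2, s3, s4, s7}.
Read '0': s1→{s1, s4, s5, s7}, s2→{s3}, s3→{s7}, s4→{s1, s2, s3, s5}, s7→∅; now {s1, s2, s3, s4, s5, s7}.
Read '0': s1→{s1, s4, s5, s7}, s2→{s3}, s3→{s7}, s4→{s1, s2, s3, s5}, s5→∅, s7→∅; now {s1, s2, s3, s4, s5, s7}.

{s1, s2, s3, s4, s5, s7}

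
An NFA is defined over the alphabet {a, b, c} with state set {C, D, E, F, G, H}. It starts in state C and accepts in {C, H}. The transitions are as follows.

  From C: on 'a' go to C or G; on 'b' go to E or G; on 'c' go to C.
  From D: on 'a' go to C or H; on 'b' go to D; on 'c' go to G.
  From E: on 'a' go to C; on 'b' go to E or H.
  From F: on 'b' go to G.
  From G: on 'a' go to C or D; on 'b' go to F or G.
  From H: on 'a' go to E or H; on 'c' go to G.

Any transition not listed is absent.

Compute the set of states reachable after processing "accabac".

{C, G}

Start in {C}.
Read 'a': C→{C, G}; now {C, G}.
Read 'c': C→{C}, G→∅; now {C}.
Read 'c': C→{C}; now {C}.
Read 'a': C→{C, G}; now {C, G}.
Read 'b': C→{E, G}, G→{F, G}; now {E, F, G}.
Read 'a': E→{C}, F→∅, G→{C, D}; now {C, D}.
Read 'c': C→{C}, D→{G}; now {C, G}.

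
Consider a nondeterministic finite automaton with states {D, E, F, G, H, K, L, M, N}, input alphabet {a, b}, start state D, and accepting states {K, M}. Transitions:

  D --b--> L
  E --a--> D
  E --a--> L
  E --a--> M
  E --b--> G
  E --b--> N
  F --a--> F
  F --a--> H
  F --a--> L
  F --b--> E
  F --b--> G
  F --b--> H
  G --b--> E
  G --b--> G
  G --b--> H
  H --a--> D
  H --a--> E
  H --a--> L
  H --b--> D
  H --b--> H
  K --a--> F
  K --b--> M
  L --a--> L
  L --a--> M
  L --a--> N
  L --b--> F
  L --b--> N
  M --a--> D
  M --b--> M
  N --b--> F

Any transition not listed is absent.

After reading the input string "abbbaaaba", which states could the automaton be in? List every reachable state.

Start in {D}.
Read 'a': D→∅; now ∅.
The set is empty and remains empty for the remaining 8 symbols.

∅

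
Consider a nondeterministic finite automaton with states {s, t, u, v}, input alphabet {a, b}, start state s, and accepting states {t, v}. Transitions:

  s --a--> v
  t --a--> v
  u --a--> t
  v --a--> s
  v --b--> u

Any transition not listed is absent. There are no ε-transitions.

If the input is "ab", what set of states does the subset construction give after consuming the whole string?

Start in {s}.
Read 'a': {s} → {v}.
Read 'b': {v} → {u}.

{u}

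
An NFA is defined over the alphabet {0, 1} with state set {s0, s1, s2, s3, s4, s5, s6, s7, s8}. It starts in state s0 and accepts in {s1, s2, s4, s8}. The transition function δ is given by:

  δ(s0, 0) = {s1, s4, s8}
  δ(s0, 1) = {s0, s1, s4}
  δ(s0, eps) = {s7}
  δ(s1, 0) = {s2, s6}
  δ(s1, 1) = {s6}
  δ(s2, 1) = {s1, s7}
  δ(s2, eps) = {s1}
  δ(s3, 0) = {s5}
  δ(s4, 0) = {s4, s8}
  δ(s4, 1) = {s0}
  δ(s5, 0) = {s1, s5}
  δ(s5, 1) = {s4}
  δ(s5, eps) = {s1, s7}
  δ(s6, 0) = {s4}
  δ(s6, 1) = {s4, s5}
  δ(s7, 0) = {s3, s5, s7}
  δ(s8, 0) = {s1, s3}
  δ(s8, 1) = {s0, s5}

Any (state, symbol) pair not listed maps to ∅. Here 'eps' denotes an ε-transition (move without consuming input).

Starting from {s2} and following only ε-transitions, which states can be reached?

{s1, s2}

Begin with {s2}.
ε-move s2 → s1; add s1.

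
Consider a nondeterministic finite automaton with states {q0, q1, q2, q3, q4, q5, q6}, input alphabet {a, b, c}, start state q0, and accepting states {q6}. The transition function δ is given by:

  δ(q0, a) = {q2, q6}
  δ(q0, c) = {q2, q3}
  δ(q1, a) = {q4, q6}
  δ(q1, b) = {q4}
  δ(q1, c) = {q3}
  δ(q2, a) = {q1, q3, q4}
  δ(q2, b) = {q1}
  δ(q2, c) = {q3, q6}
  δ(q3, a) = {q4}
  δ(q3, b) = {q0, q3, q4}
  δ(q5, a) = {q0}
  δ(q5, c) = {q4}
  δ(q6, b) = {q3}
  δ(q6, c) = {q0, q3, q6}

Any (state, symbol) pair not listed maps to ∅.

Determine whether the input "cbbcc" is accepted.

Start in {q0}.
Read 'c': {q0} → {q2, q3}.
Read 'b': {q2, q3} → {q0, q1, q3, q4}.
Read 'b': {q0, q1, q3, q4} → {q0, q3, q4}.
Read 'c': {q0, q3, q4} → {q2, q3}.
Read 'c': {q2, q3} → {q3, q6}.
The final set {q3, q6} contains the accepting state q6.

Yes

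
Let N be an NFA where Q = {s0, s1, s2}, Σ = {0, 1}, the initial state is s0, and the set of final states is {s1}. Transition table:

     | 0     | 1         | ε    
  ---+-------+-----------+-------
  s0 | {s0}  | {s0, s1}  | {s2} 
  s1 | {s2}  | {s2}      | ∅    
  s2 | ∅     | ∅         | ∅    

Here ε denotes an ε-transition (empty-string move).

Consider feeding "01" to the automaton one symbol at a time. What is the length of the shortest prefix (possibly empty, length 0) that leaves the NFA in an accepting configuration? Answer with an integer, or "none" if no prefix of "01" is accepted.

2

Start: ε-closure({s0}) = {s0, s2}.
Read '0': {s0, s2} → {s0, s2}.
Read '1': {s0, s2} → {s0, s1, s2}.
None of the earlier sets intersect F, but {s0, s1, s2} does.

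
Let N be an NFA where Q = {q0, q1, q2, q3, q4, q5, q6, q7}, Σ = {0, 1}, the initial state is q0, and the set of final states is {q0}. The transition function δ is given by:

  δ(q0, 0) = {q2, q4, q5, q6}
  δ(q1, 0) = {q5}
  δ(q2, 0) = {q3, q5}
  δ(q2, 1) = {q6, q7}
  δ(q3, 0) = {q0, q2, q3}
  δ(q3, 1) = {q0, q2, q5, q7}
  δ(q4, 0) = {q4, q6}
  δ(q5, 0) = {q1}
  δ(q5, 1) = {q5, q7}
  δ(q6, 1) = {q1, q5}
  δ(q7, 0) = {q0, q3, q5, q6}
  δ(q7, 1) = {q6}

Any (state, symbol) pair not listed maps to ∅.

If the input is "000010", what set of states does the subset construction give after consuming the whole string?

{q0, q1, q2, q3, q4, q5, q6}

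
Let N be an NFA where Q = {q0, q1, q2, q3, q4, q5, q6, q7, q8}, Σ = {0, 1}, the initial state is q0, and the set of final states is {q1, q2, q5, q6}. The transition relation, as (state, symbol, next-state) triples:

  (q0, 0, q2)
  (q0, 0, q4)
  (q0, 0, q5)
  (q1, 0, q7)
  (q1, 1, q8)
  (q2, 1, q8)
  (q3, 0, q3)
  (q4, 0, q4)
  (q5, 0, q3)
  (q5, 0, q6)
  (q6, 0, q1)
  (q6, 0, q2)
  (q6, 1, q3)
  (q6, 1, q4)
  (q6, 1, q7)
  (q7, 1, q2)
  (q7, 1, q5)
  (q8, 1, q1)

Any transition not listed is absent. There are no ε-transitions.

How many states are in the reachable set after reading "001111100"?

Start in {q0}.
Read '0': {q0} → {q2, q4, q5}.
Read '0': {q2, q4, q5} → {q3, q4, q6}.
Read '1': {q3, q4, q6} → {q3, q4, q7}.
Read '1': {q3, q4, q7} → {q2, q5}.
Read '1': {q2, q5} → {q8}.
Read '1': {q8} → {q1}.
Read '1': {q1} → {q8}.
Read '0': {q8} → ∅.
The set is empty and remains empty for the remaining 1 symbol.
That set has 0 states.

0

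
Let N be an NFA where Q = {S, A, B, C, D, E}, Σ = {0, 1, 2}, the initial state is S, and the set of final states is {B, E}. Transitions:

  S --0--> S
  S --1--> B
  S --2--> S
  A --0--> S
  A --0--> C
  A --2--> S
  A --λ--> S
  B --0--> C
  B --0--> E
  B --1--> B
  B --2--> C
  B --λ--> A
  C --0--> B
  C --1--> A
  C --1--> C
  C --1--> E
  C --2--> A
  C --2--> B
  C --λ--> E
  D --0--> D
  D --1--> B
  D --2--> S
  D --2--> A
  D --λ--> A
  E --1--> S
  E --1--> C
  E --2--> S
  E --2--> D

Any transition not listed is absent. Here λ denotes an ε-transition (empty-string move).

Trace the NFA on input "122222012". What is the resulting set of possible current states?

{S, A, B, C, D, E}

Start in {S}.
Read '1': S→{B}; union {B}; ε-closure = {S, A, B}.
Read '2': S→{S}, A→{S}, B→{C}; union {S, C}; ε-closure = {S, C, E}.
Read '2': S→{S}, C→{A, B}, E→{S, D}; now {S, A, B, D}.
Read '2': S→{S}, A→{S}, B→{C}, D→{S, A}; union {S, A, C}; ε-closure = {S, A, C, E}.
Read '2': S→{S}, A→{S}, C→{A, B}, E→{S, D}; now {S, A, B, D}.
Read '2': S→{S}, A→{S}, B→{C}, D→{S, A}; union {S, A, C}; ε-closure = {S, A, C, E}.
Read '0': S→{S}, A→{S, C}, C→{B}, E→∅; union {S, B, C}; ε-closure = {S, A, B, C, E}.
Read '1': S→{B}, A→∅, B→{B}, C→{A, C, E}, E→{S, C}; now {S, A, B, C, E}.
Read '2': S→{S}, A→{S}, B→{C}, C→{A, B}, E→{S, D}; union {S, A, B, C, D}; ε-closure = {S, A, B, C, D, E}.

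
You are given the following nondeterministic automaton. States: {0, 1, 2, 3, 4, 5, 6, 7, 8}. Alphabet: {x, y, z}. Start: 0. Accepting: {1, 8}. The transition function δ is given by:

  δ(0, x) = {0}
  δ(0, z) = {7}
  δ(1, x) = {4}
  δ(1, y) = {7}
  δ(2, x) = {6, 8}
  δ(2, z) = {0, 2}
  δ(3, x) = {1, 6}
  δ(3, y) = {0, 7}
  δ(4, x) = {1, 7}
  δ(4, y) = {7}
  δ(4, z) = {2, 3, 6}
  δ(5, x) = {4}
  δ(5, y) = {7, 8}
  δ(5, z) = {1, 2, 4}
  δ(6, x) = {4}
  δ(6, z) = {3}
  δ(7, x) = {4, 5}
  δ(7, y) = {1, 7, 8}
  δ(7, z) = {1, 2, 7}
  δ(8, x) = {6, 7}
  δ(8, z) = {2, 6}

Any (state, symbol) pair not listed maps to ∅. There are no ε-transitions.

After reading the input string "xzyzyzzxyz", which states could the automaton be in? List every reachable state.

{1, 2, 6, 7}

Start in {0}.
Read 'x': 0→{0}; now {0}.
Read 'z': 0→{7}; now {7}.
Read 'y': 7→{1, 7, 8}; now {1, 7, 8}.
Read 'z': 1→∅, 7→{1, 2, 7}, 8→{2, 6}; now {1, 2, 6, 7}.
Read 'y': 1→{7}, 2→∅, 6→∅, 7→{1, 7, 8}; now {1, 7, 8}.
Read 'z': 1→∅, 7→{1, 2, 7}, 8→{2, 6}; now {1, 2, 6, 7}.
Read 'z': 1→∅, 2→{0, 2}, 6→{3}, 7→{1, 2, 7}; now {0, 1, 2, 3, 7}.
Read 'x': 0→{0}, 1→{4}, 2→{6, 8}, 3→{1, 6}, 7→{4, 5}; now {0, 1, 4, 5, 6, 8}.
Read 'y': 0→∅, 1→{7}, 4→{7}, 5→{7, 8}, 6→∅, 8→∅; now {7, 8}.
Read 'z': 7→{1, 2, 7}, 8→{2, 6}; now {1, 2, 6, 7}.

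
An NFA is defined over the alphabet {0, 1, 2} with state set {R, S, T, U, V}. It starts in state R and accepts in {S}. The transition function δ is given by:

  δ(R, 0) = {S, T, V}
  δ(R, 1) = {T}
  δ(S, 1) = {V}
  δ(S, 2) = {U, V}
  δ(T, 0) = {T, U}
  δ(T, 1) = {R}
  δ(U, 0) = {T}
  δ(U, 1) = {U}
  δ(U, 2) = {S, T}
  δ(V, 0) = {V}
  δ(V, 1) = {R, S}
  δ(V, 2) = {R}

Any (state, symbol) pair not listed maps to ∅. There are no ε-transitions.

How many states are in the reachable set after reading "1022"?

2

Start in {R}.
Read '1': R→{T}; now {T}.
Read '0': T→{T, U}; now {T, U}.
Read '2': T→∅, U→{S, T}; now {S, T}.
Read '2': S→{U, V}, T→∅; now {U, V}.
That set has 2 states.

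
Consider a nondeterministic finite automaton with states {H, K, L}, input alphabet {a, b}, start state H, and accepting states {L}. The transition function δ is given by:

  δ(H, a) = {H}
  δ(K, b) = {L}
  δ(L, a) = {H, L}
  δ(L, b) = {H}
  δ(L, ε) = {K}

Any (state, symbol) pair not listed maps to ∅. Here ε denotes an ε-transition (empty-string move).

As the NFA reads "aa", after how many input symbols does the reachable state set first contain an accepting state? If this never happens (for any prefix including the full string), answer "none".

none

Start in {H}.
Read 'a': {H} → {H}.
Read 'a': {H} → {H}.
No reachable set along the way intersects F.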